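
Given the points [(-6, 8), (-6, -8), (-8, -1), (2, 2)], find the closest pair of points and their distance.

Computing all pairwise distances among 4 points:

d((-6, 8), (-6, -8)) = 16.0
d((-6, 8), (-8, -1)) = 9.2195
d((-6, 8), (2, 2)) = 10.0
d((-6, -8), (-8, -1)) = 7.2801 <-- minimum
d((-6, -8), (2, 2)) = 12.8062
d((-8, -1), (2, 2)) = 10.4403

Closest pair: (-6, -8) and (-8, -1) with distance 7.2801

The closest pair is (-6, -8) and (-8, -1) with Euclidean distance 7.2801. For 4 points, brute-force pairwise comparison is shown above. For large n, the divide-and-conquer algorithm (sort by x, recurse on halves, check the dividing strip) achieves O(n log n).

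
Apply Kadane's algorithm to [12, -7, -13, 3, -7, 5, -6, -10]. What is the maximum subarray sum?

Using Kadane's algorithm on [12, -7, -13, 3, -7, 5, -6, -10]:

Scanning through the array:
Position 1 (value -7): max_ending_here = 5, max_so_far = 12
Position 2 (value -13): max_ending_here = -8, max_so_far = 12
Position 3 (value 3): max_ending_here = 3, max_so_far = 12
Position 4 (value -7): max_ending_here = -4, max_so_far = 12
Position 5 (value 5): max_ending_here = 5, max_so_far = 12
Position 6 (value -6): max_ending_here = -1, max_so_far = 12
Position 7 (value -10): max_ending_here = -10, max_so_far = 12

Maximum subarray: [12]
Maximum sum: 12

The maximum subarray is [12] with sum 12. This subarray runs from index 0 to index 0.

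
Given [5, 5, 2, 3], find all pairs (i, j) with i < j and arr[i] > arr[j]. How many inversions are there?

Finding inversions in [5, 5, 2, 3]:

(0, 2): arr[0]=5 > arr[2]=2
(0, 3): arr[0]=5 > arr[3]=3
(1, 2): arr[1]=5 > arr[2]=2
(1, 3): arr[1]=5 > arr[3]=3

Total inversions: 4

The array has 4 inversion(s): (0,2), (0,3), (1,2), (1,3). Each pair (i,j) satisfies i < j and arr[i] > arr[j].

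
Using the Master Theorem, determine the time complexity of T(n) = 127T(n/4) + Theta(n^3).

Master Theorem for T(n) = 127T(n/4) + O(n^3):

a = 127, b = 4, c = 3
log_b(a) = log_4(127) = 3.4943

Case 1: c = 3 < log_4(127) = 3.4943
T(n) = O(n^(log_4 127))

For T(n) = 127T(n/4) + O(n^3): log_4(127) = 3.4943. This is Case 1 of the Master Theorem (c < log_b(a), work dominated by leaves), giving O(n^(log_4 127)).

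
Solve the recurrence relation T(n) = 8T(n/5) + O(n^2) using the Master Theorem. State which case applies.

Master Theorem for T(n) = 8T(n/5) + O(n^2):

a = 8, b = 5, c = 2
log_b(a) = log_5(8) = 1.2920

Case 3: c = 2 > log_5(8) = 1.2920
T(n) = O(n^2) = O(n^2)

For T(n) = 8T(n/5) + O(n^2): log_5(8) = 1.2920. This is Case 3 of the Master Theorem (c > log_b(a), work dominated by root), giving O(n^2).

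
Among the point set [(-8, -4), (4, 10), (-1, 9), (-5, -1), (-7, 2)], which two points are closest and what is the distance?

Computing all pairwise distances among 5 points:

d((-8, -4), (4, 10)) = 18.4391
d((-8, -4), (-1, 9)) = 14.7648
d((-8, -4), (-5, -1)) = 4.2426
d((-8, -4), (-7, 2)) = 6.0828
d((4, 10), (-1, 9)) = 5.099
d((4, 10), (-5, -1)) = 14.2127
d((4, 10), (-7, 2)) = 13.6015
d((-1, 9), (-5, -1)) = 10.7703
d((-1, 9), (-7, 2)) = 9.2195
d((-5, -1), (-7, 2)) = 3.6056 <-- minimum

Closest pair: (-5, -1) and (-7, 2) with distance 3.6056

The closest pair is (-5, -1) and (-7, 2) with Euclidean distance 3.6056. For 5 points, brute-force pairwise comparison is shown above. For large n, the divide-and-conquer algorithm (sort by x, recurse on halves, check the dividing strip) achieves O(n log n).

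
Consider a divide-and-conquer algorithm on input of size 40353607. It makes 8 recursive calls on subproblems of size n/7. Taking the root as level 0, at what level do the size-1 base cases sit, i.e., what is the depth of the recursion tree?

For divide and conquer with division factor 7:

Problem sizes at each level:
Level 0: 40353607
Level 1: 5764801
Level 2: 823543
Level 3: 117649
Level 4: 16807
Level 5: 2401
Level 6: 343
Level 7: 49
Level 8: 7
Level 9: 1

The root is level 0 and the size-1 base case is level 9 (the tree spans levels 0 through 9, i.e. 10 levels counting the root), so the depth is the number of divisions: log_7(40353607) = 9

The recursion tree depth is log_7(40353607) = 9. At each level, the problem size is divided by 7, so it takes 9 divisions to reduce to a base case of size 1. The algorithm makes 8 recursive calls at each level.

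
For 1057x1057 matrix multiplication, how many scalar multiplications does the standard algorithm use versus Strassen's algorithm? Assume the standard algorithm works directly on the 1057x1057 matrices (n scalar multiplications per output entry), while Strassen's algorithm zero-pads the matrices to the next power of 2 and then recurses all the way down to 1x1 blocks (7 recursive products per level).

Matrix multiplication for 1057x1057 matrices:

Strassen's algorithm requires power-of-2 dimensions. Pad 1057x1057 to 2048x2048 (next power of 2).

Standard algorithm: 1057^3 = 1180932193 multiplications
Strassen's algorithm: 7^(log2(2048)) = 7^11 = 1977326743 multiplications
Difference: 1180932193 - 1977326743 = -796394550 (Strassen uses MORE here due to padding overhead — for small or just-over-power-of-2 n, padding can outweigh the per-level savings)

Standard: 1180932193 multiplications (1057^3). Strassen: 1977326743 multiplications (7^11, after padding to 2048x2048). Strassen reduces 8 recursive multiplications to 7 at each level.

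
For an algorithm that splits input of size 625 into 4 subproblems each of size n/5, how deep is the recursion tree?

For divide and conquer with division factor 5:

Problem sizes at each level:
Level 0: 625
Level 1: 125
Level 2: 25
Level 3: 5
Level 4: 1

The root is level 0 and the size-1 base case is level 4 (the tree spans levels 0 through 4, i.e. 5 levels counting the root), so the depth is the number of divisions: log_5(625) = 4

The recursion tree depth is log_5(625) = 4. At each level, the problem size is divided by 5, so it takes 4 divisions to reduce to a base case of size 1. The algorithm makes 4 recursive calls at each level.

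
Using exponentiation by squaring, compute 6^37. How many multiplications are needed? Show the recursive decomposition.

Computing 6^37 by squaring (build up from 6^1; each line after the first costs one multiplication):

6^1 = 6
6^2 = (6^1)^2 = 6^2 = 36
6^4 = (6^2)^2 = 36^2 = 1296
6^8 = (6^4)^2 = 1296^2 = 1679616
6^9 = 6 * 6^8 = 6 * 1679616 = 10077696
6^18 = (6^9)^2 = 10077696^2 = 101559956668416
6^36 = (6^18)^2 = 101559956668416^2 = 10314424798490535546171949056
6^37 = 6 * 6^36 = 6 * 10314424798490535546171949056 = 61886548790943213277031694336

Result: 61886548790943213277031694336
Multiplications needed: 7 (7 lines after 6^1)

6^37 = 61886548790943213277031694336. Using exponentiation by squaring, this requires 7 multiplications. The key idea: if the exponent is even, square the half-power; if odd, multiply by the base once.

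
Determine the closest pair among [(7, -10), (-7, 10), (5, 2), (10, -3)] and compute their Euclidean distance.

Computing all pairwise distances among 4 points:

d((7, -10), (-7, 10)) = 24.4131
d((7, -10), (5, 2)) = 12.1655
d((7, -10), (10, -3)) = 7.6158
d((-7, 10), (5, 2)) = 14.4222
d((-7, 10), (10, -3)) = 21.4009
d((5, 2), (10, -3)) = 7.0711 <-- minimum

Closest pair: (5, 2) and (10, -3) with distance 7.0711

The closest pair is (5, 2) and (10, -3) with Euclidean distance 7.0711. For 4 points, brute-force pairwise comparison is shown above. For large n, the divide-and-conquer algorithm (sort by x, recurse on halves, check the dividing strip) achieves O(n log n).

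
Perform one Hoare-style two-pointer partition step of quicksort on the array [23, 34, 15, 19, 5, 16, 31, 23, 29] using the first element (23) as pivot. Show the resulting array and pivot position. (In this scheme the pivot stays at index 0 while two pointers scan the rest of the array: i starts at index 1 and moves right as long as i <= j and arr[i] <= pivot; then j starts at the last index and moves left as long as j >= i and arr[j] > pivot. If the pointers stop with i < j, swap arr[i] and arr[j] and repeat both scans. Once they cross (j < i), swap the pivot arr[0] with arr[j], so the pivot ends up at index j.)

Hoare-style two-pointer partition with pivot = 23:

Initial array: [23, 34, 15, 19, 5, 16, 31, 23, 29]

Pointers start at i = 1, j = 8.
i stops at index 1 (arr[1]=34 > 23), j stops at index 7 (arr[7]=23 <= 23): swap arr[1] and arr[7], array becomes [23, 23, 15, 19, 5, 16, 31, 34, 29]
i ends at 6, j ends at 5: the pointers have crossed (j < i), so scanning stops.

Swap pivot arr[0] with arr[5] to place pivot at position 5: [16, 23, 15, 19, 5, 23, 31, 34, 29]
Pivot position: 5

After partitioning with pivot 23, the array becomes [16, 23, 15, 19, 5, 23, 31, 34, 29]. The pivot is placed at index 5. All elements to the left of the pivot are <= 23, and all elements to the right are > 23.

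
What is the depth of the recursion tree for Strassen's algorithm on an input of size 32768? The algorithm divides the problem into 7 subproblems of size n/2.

For divide and conquer with division factor 2:

Problem sizes at each level:
Level 0: 32768
Level 1: 16384
Level 2: 8192
Level 3: 4096
Level 4: 2048
Level 5: 1024
Level 6: 512
Level 7: 256
Level 8: 128
Level 9: 64
Level 10: 32
Level 11: 16
Level 12: 8
Level 13: 4
Level 14: 2
Level 15: 1

The root is level 0 and the size-1 base case is level 15 (the tree spans levels 0 through 15, i.e. 16 levels counting the root), so the depth is the number of divisions: log_2(32768) = 15

The recursion tree depth is log_2(32768) = 15. At each level, the problem size is divided by 2, so it takes 15 divisions to reduce to a base case of size 1. The algorithm makes 7 recursive calls at each level.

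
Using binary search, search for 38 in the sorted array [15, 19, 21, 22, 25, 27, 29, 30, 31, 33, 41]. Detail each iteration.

Binary search for 38 in [15, 19, 21, 22, 25, 27, 29, 30, 31, 33, 41]:

lo=0, hi=10, mid=5, arr[mid]=27 -> 27 < 38, search right half
lo=6, hi=10, mid=8, arr[mid]=31 -> 31 < 38, search right half
lo=9, hi=10, mid=9, arr[mid]=33 -> 33 < 38, search right half
lo=10, hi=10, mid=10, arr[mid]=41 -> 41 > 38, search left half
lo=10 > hi=9, target 38 not found

Binary search determines that 38 is not in the array after 4 comparisons. The search space was exhausted without finding the target.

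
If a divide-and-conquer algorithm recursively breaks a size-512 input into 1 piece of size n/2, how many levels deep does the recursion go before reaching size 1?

For divide and conquer with division factor 2:

Problem sizes at each level:
Level 0: 512
Level 1: 256
Level 2: 128
Level 3: 64
Level 4: 32
Level 5: 16
Level 6: 8
Level 7: 4
Level 8: 2
Level 9: 1

The root is level 0 and the size-1 base case is level 9 (the tree spans levels 0 through 9, i.e. 10 levels counting the root), so the depth is the number of divisions: log_2(512) = 9

The recursion tree depth is log_2(512) = 9. At each level, the problem size is divided by 2, so it takes 9 divisions to reduce to a base case of size 1. The algorithm makes 1 recursive call at each level.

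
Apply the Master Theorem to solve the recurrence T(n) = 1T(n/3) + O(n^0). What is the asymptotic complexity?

Master Theorem for T(n) = 1T(n/3) + O(n^0):

a = 1, b = 3, c = 0
log_b(a) = log_3(1) = 0.0000

Case 2: c = 0 = log_3(1) = 0.0000
T(n) = O(n^0 log n) = O(log n)

For T(n) = 1T(n/3) + O(n^0): log_3(1) = 0.0000. This is Case 2 of the Master Theorem (c = log_b(a), equal work at all levels), giving O(log n).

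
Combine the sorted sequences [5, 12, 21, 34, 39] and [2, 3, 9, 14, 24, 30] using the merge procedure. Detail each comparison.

Merging process:

Compare 5 vs 2: take 2 from right. Merged: [2]
Compare 5 vs 3: take 3 from right. Merged: [2, 3]
Compare 5 vs 9: take 5 from left. Merged: [2, 3, 5]
Compare 12 vs 9: take 9 from right. Merged: [2, 3, 5, 9]
Compare 12 vs 14: take 12 from left. Merged: [2, 3, 5, 9, 12]
Compare 21 vs 14: take 14 from right. Merged: [2, 3, 5, 9, 12, 14]
Compare 21 vs 24: take 21 from left. Merged: [2, 3, 5, 9, 12, 14, 21]
Compare 34 vs 24: take 24 from right. Merged: [2, 3, 5, 9, 12, 14, 21, 24]
Compare 34 vs 30: take 30 from right. Merged: [2, 3, 5, 9, 12, 14, 21, 24, 30]
Append remaining from left: [34, 39]. Merged: [2, 3, 5, 9, 12, 14, 21, 24, 30, 34, 39]

Final merged array: [2, 3, 5, 9, 12, 14, 21, 24, 30, 34, 39]
Total comparisons: 9

The merged array is [2, 3, 5, 9, 12, 14, 21, 24, 30, 34, 39], requiring 9 comparisons. The merge step runs in O(n) time where n is the total number of elements.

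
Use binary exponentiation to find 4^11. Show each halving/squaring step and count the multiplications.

Computing 4^11 by squaring (build up from 4^1; each line after the first costs one multiplication):

4^1 = 4
4^2 = (4^1)^2 = 4^2 = 16
4^4 = (4^2)^2 = 16^2 = 256
4^5 = 4 * 4^4 = 4 * 256 = 1024
4^10 = (4^5)^2 = 1024^2 = 1048576
4^11 = 4 * 4^10 = 4 * 1048576 = 4194304

Result: 4194304
Multiplications needed: 5 (5 lines after 4^1)

4^11 = 4194304. Using exponentiation by squaring, this requires 5 multiplications. The key idea: if the exponent is even, square the half-power; if odd, multiply by the base once.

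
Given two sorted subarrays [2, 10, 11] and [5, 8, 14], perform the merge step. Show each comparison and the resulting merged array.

Merging process:

Compare 2 vs 5: take 2 from left. Merged: [2]
Compare 10 vs 5: take 5 from right. Merged: [2, 5]
Compare 10 vs 8: take 8 from right. Merged: [2, 5, 8]
Compare 10 vs 14: take 10 from left. Merged: [2, 5, 8, 10]
Compare 11 vs 14: take 11 from left. Merged: [2, 5, 8, 10, 11]
Append remaining from right: [14]. Merged: [2, 5, 8, 10, 11, 14]

Final merged array: [2, 5, 8, 10, 11, 14]
Total comparisons: 5

The merged array is [2, 5, 8, 10, 11, 14], requiring 5 comparisons. The merge step runs in O(n) time where n is the total number of elements.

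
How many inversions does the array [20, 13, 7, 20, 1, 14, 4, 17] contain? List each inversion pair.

Finding inversions in [20, 13, 7, 20, 1, 14, 4, 17]:

(0, 1): arr[0]=20 > arr[1]=13
(0, 2): arr[0]=20 > arr[2]=7
(0, 4): arr[0]=20 > arr[4]=1
(0, 5): arr[0]=20 > arr[5]=14
(0, 6): arr[0]=20 > arr[6]=4
(0, 7): arr[0]=20 > arr[7]=17
(1, 2): arr[1]=13 > arr[2]=7
(1, 4): arr[1]=13 > arr[4]=1
(1, 6): arr[1]=13 > arr[6]=4
(2, 4): arr[2]=7 > arr[4]=1
(2, 6): arr[2]=7 > arr[6]=4
(3, 4): arr[3]=20 > arr[4]=1
(3, 5): arr[3]=20 > arr[5]=14
(3, 6): arr[3]=20 > arr[6]=4
(3, 7): arr[3]=20 > arr[7]=17
(5, 6): arr[5]=14 > arr[6]=4

Total inversions: 16

The array has 16 inversion(s): (0,1), (0,2), (0,4), (0,5), (0,6), (0,7), (1,2), (1,4), (1,6), (2,4), (2,6), (3,4), (3,5), (3,6), (3,7), (5,6). Each pair (i,j) satisfies i < j and arr[i] > arr[j].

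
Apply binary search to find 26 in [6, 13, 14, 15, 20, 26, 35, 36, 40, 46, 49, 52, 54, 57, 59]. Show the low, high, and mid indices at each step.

Binary search for 26 in [6, 13, 14, 15, 20, 26, 35, 36, 40, 46, 49, 52, 54, 57, 59]:

lo=0, hi=14, mid=7, arr[mid]=36 -> 36 > 26, search left half
lo=0, hi=6, mid=3, arr[mid]=15 -> 15 < 26, search right half
lo=4, hi=6, mid=5, arr[mid]=26 -> Found target at index 5!

Binary search finds 26 at index 5 after 3 comparisons. The search repeatedly halves the search space by comparing with the middle element.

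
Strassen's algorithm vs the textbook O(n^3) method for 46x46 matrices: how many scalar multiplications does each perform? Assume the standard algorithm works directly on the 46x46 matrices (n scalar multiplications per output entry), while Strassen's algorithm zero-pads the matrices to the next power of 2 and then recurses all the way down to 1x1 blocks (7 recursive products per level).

Matrix multiplication for 46x46 matrices:

Strassen's algorithm requires power-of-2 dimensions. Pad 46x46 to 64x64 (next power of 2).

Standard algorithm: 46^3 = 97336 multiplications
Strassen's algorithm: 7^(log2(64)) = 7^6 = 117649 multiplications
Difference: 97336 - 117649 = -20313 (Strassen uses MORE here due to padding overhead — for small or just-over-power-of-2 n, padding can outweigh the per-level savings)

Standard: 97336 multiplications (46^3). Strassen: 117649 multiplications (7^6, after padding to 64x64). Strassen reduces 8 recursive multiplications to 7 at each level.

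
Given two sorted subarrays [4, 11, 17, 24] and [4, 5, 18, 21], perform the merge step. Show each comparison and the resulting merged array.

Merging process:

Compare 4 vs 4: take 4 from left. Merged: [4]
Compare 11 vs 4: take 4 from right. Merged: [4, 4]
Compare 11 vs 5: take 5 from right. Merged: [4, 4, 5]
Compare 11 vs 18: take 11 from left. Merged: [4, 4, 5, 11]
Compare 17 vs 18: take 17 from left. Merged: [4, 4, 5, 11, 17]
Compare 24 vs 18: take 18 from right. Merged: [4, 4, 5, 11, 17, 18]
Compare 24 vs 21: take 21 from right. Merged: [4, 4, 5, 11, 17, 18, 21]
Append remaining from left: [24]. Merged: [4, 4, 5, 11, 17, 18, 21, 24]

Final merged array: [4, 4, 5, 11, 17, 18, 21, 24]
Total comparisons: 7

The merged array is [4, 4, 5, 11, 17, 18, 21, 24], requiring 7 comparisons. The merge step runs in O(n) time where n is the total number of elements.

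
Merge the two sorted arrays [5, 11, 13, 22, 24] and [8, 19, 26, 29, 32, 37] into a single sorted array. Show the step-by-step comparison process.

Merging process:

Compare 5 vs 8: take 5 from left. Merged: [5]
Compare 11 vs 8: take 8 from right. Merged: [5, 8]
Compare 11 vs 19: take 11 from left. Merged: [5, 8, 11]
Compare 13 vs 19: take 13 from left. Merged: [5, 8, 11, 13]
Compare 22 vs 19: take 19 from right. Merged: [5, 8, 11, 13, 19]
Compare 22 vs 26: take 22 from left. Merged: [5, 8, 11, 13, 19, 22]
Compare 24 vs 26: take 24 from left. Merged: [5, 8, 11, 13, 19, 22, 24]
Append remaining from right: [26, 29, 32, 37]. Merged: [5, 8, 11, 13, 19, 22, 24, 26, 29, 32, 37]

Final merged array: [5, 8, 11, 13, 19, 22, 24, 26, 29, 32, 37]
Total comparisons: 7

The merged array is [5, 8, 11, 13, 19, 22, 24, 26, 29, 32, 37], requiring 7 comparisons. The merge step runs in O(n) time where n is the total number of elements.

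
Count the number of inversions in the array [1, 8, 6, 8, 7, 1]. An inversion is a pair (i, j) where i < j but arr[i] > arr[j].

Finding inversions in [1, 8, 6, 8, 7, 1]:

(1, 2): arr[1]=8 > arr[2]=6
(1, 4): arr[1]=8 > arr[4]=7
(1, 5): arr[1]=8 > arr[5]=1
(2, 5): arr[2]=6 > arr[5]=1
(3, 4): arr[3]=8 > arr[4]=7
(3, 5): arr[3]=8 > arr[5]=1
(4, 5): arr[4]=7 > arr[5]=1

Total inversions: 7

The array has 7 inversion(s): (1,2), (1,4), (1,5), (2,5), (3,4), (3,5), (4,5). Each pair (i,j) satisfies i < j and arr[i] > arr[j].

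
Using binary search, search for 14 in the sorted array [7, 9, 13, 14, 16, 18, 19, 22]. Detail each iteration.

Binary search for 14 in [7, 9, 13, 14, 16, 18, 19, 22]:

lo=0, hi=7, mid=3, arr[mid]=14 -> Found target at index 3!

Binary search finds 14 at index 3 after 1 comparisons. The search repeatedly halves the search space by comparing with the middle element.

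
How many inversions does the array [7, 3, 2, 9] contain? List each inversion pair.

Finding inversions in [7, 3, 2, 9]:

(0, 1): arr[0]=7 > arr[1]=3
(0, 2): arr[0]=7 > arr[2]=2
(1, 2): arr[1]=3 > arr[2]=2

Total inversions: 3

The array has 3 inversion(s): (0,1), (0,2), (1,2). Each pair (i,j) satisfies i < j and arr[i] > arr[j].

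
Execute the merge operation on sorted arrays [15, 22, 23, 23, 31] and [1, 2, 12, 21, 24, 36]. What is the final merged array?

Merging process:

Compare 15 vs 1: take 1 from right. Merged: [1]
Compare 15 vs 2: take 2 from right. Merged: [1, 2]
Compare 15 vs 12: take 12 from right. Merged: [1, 2, 12]
Compare 15 vs 21: take 15 from left. Merged: [1, 2, 12, 15]
Compare 22 vs 21: take 21 from right. Merged: [1, 2, 12, 15, 21]
Compare 22 vs 24: take 22 from left. Merged: [1, 2, 12, 15, 21, 22]
Compare 23 vs 24: take 23 from left. Merged: [1, 2, 12, 15, 21, 22, 23]
Compare 23 vs 24: take 23 from left. Merged: [1, 2, 12, 15, 21, 22, 23, 23]
Compare 31 vs 24: take 24 from right. Merged: [1, 2, 12, 15, 21, 22, 23, 23, 24]
Compare 31 vs 36: take 31 from left. Merged: [1, 2, 12, 15, 21, 22, 23, 23, 24, 31]
Append remaining from right: [36]. Merged: [1, 2, 12, 15, 21, 22, 23, 23, 24, 31, 36]

Final merged array: [1, 2, 12, 15, 21, 22, 23, 23, 24, 31, 36]
Total comparisons: 10

The merged array is [1, 2, 12, 15, 21, 22, 23, 23, 24, 31, 36], requiring 10 comparisons. The merge step runs in O(n) time where n is the total number of elements.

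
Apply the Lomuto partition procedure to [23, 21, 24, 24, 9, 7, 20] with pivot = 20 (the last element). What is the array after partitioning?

Lomuto partition with pivot = 20:

Initial array: [23, 21, 24, 24, 9, 7, 20]

arr[0]=23 > 20: no swap
arr[1]=21 > 20: no swap
arr[2]=24 > 20: no swap
arr[3]=24 > 20: no swap
arr[4]=9 <= 20: swap with position 0, array becomes [9, 21, 24, 24, 23, 7, 20]
arr[5]=7 <= 20: swap with position 1, array becomes [9, 7, 24, 24, 23, 21, 20]

Place pivot at position 2: [9, 7, 20, 24, 23, 21, 24]
Pivot position: 2

After partitioning with pivot 20, the array becomes [9, 7, 20, 24, 23, 21, 24]. The pivot is placed at index 2. All elements to the left of the pivot are <= 20, and all elements to the right are > 20.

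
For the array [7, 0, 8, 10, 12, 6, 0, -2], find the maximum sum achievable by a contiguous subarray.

Using Kadane's algorithm on [7, 0, 8, 10, 12, 6, 0, -2]:

Scanning through the array:
Position 1 (value 0): max_ending_here = 7, max_so_far = 7
Position 2 (value 8): max_ending_here = 15, max_so_far = 15
Position 3 (value 10): max_ending_here = 25, max_so_far = 25
Position 4 (value 12): max_ending_here = 37, max_so_far = 37
Position 5 (value 6): max_ending_here = 43, max_so_far = 43
Position 6 (value 0): max_ending_here = 43, max_so_far = 43
Position 7 (value -2): max_ending_here = 41, max_so_far = 43

Maximum subarray: [7, 0, 8, 10, 12, 6]
Maximum sum: 43

The maximum subarray is [7, 0, 8, 10, 12, 6] with sum 43. This subarray runs from index 0 to index 5.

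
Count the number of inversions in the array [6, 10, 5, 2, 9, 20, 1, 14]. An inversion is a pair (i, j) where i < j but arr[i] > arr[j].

Finding inversions in [6, 10, 5, 2, 9, 20, 1, 14]:

(0, 2): arr[0]=6 > arr[2]=5
(0, 3): arr[0]=6 > arr[3]=2
(0, 6): arr[0]=6 > arr[6]=1
(1, 2): arr[1]=10 > arr[2]=5
(1, 3): arr[1]=10 > arr[3]=2
(1, 4): arr[1]=10 > arr[4]=9
(1, 6): arr[1]=10 > arr[6]=1
(2, 3): arr[2]=5 > arr[3]=2
(2, 6): arr[2]=5 > arr[6]=1
(3, 6): arr[3]=2 > arr[6]=1
(4, 6): arr[4]=9 > arr[6]=1
(5, 6): arr[5]=20 > arr[6]=1
(5, 7): arr[5]=20 > arr[7]=14

Total inversions: 13

The array has 13 inversion(s): (0,2), (0,3), (0,6), (1,2), (1,3), (1,4), (1,6), (2,3), (2,6), (3,6), (4,6), (5,6), (5,7). Each pair (i,j) satisfies i < j and arr[i] > arr[j].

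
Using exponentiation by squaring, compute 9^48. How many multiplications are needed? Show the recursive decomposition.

Computing 9^48 by squaring (build up from 9^1; each line after the first costs one multiplication):

9^1 = 9
9^2 = (9^1)^2 = 9^2 = 81
9^3 = 9 * 9^2 = 9 * 81 = 729
9^6 = (9^3)^2 = 729^2 = 531441
9^12 = (9^6)^2 = 531441^2 = 282429536481
9^24 = (9^12)^2 = 282429536481^2 = 79766443076872509863361
9^48 = (9^24)^2 = 79766443076872509863361^2 = 6362685441135942358474828762538534230890216321

Result: 6362685441135942358474828762538534230890216321
Multiplications needed: 6 (6 lines after 9^1)

9^48 = 6362685441135942358474828762538534230890216321. Using exponentiation by squaring, this requires 6 multiplications. The key idea: if the exponent is even, square the half-power; if odd, multiply by the base once.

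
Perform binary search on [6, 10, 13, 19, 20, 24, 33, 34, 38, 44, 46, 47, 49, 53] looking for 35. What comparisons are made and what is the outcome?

Binary search for 35 in [6, 10, 13, 19, 20, 24, 33, 34, 38, 44, 46, 47, 49, 53]:

lo=0, hi=13, mid=6, arr[mid]=33 -> 33 < 35, search right half
lo=7, hi=13, mid=10, arr[mid]=46 -> 46 > 35, search left half
lo=7, hi=9, mid=8, arr[mid]=38 -> 38 > 35, search left half
lo=7, hi=7, mid=7, arr[mid]=34 -> 34 < 35, search right half
lo=8 > hi=7, target 35 not found

Binary search determines that 35 is not in the array after 4 comparisons. The search space was exhausted without finding the target.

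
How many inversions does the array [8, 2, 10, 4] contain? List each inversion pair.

Finding inversions in [8, 2, 10, 4]:

(0, 1): arr[0]=8 > arr[1]=2
(0, 3): arr[0]=8 > arr[3]=4
(2, 3): arr[2]=10 > arr[3]=4

Total inversions: 3

The array has 3 inversion(s): (0,1), (0,3), (2,3). Each pair (i,j) satisfies i < j and arr[i] > arr[j].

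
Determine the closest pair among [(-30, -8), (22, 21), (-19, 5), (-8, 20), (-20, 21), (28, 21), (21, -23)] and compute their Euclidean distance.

Computing all pairwise distances among 7 points:

d((-30, -8), (22, 21)) = 59.5399
d((-30, -8), (-19, 5)) = 17.0294
d((-30, -8), (-8, 20)) = 35.609
d((-30, -8), (-20, 21)) = 30.6757
d((-30, -8), (28, 21)) = 64.846
d((-30, -8), (21, -23)) = 53.1601
d((22, 21), (-19, 5)) = 44.0114
d((22, 21), (-8, 20)) = 30.0167
d((22, 21), (-20, 21)) = 42.0
d((22, 21), (28, 21)) = 6.0 <-- minimum
d((22, 21), (21, -23)) = 44.0114
d((-19, 5), (-8, 20)) = 18.6011
d((-19, 5), (-20, 21)) = 16.0312
d((-19, 5), (28, 21)) = 49.6488
d((-19, 5), (21, -23)) = 48.8262
d((-8, 20), (-20, 21)) = 12.0416
d((-8, 20), (28, 21)) = 36.0139
d((-8, 20), (21, -23)) = 51.8652
d((-20, 21), (28, 21)) = 48.0
d((-20, 21), (21, -23)) = 60.1415
d((28, 21), (21, -23)) = 44.5533

Closest pair: (22, 21) and (28, 21) with distance 6.0

The closest pair is (22, 21) and (28, 21) with Euclidean distance 6.0. For 7 points, brute-force pairwise comparison is shown above. For large n, the divide-and-conquer algorithm (sort by x, recurse on halves, check the dividing strip) achieves O(n log n).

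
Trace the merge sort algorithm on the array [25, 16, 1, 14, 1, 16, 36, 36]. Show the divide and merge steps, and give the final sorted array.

Merge sort trace:

Split: [25, 16, 1, 14, 1, 16, 36, 36] -> [25, 16, 1, 14] and [1, 16, 36, 36]
  Split: [25, 16, 1, 14] -> [25, 16] and [1, 14]
    Split: [25, 16] -> [25] and [16]
    Merge: [25] + [16] -> [16, 25]
    Split: [1, 14] -> [1] and [14]
    Merge: [1] + [14] -> [1, 14]
  Merge: [16, 25] + [1, 14] -> [1, 14, 16, 25]
  Split: [1, 16, 36, 36] -> [1, 16] and [36, 36]
    Split: [1, 16] -> [1] and [16]
    Merge: [1] + [16] -> [1, 16]
    Split: [36, 36] -> [36] and [36]
    Merge: [36] + [36] -> [36, 36]
  Merge: [1, 16] + [36, 36] -> [1, 16, 36, 36]
Merge: [1, 14, 16, 25] + [1, 16, 36, 36] -> [1, 1, 14, 16, 16, 25, 36, 36]

Final sorted array: [1, 1, 14, 16, 16, 25, 36, 36]

The merge sort proceeds by recursively splitting the array and merging sorted halves.
After all merges, the sorted array is [1, 1, 14, 16, 16, 25, 36, 36].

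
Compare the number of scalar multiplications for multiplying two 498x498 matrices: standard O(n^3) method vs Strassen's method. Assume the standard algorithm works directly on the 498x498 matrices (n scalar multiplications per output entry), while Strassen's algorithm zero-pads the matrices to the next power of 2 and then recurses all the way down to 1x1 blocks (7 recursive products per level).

Matrix multiplication for 498x498 matrices:

Strassen's algorithm requires power-of-2 dimensions. Pad 498x498 to 512x512 (next power of 2).

Standard algorithm: 498^3 = 123505992 multiplications
Strassen's algorithm: 7^(log2(512)) = 7^9 = 40353607 multiplications
Savings: 123505992 - 40353607 = 83152385 multiplications

Standard: 123505992 multiplications (498^3). Strassen: 40353607 multiplications (7^9, after padding to 512x512). Strassen reduces 8 recursive multiplications to 7 at each level.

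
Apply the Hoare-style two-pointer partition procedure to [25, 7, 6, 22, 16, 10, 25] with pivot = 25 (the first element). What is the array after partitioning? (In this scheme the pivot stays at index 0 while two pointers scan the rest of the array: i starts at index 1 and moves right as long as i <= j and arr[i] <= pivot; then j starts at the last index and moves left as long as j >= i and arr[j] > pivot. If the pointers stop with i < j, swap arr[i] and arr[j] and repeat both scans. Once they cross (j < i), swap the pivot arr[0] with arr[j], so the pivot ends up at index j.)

Hoare-style two-pointer partition with pivot = 25:

Initial array: [25, 7, 6, 22, 16, 10, 25]

Pointers start at i = 1, j = 6.
i ends at 7, j ends at 6: the pointers have crossed (j < i), so scanning stops.

Swap pivot arr[0] with arr[6] to place pivot at position 6: [25, 7, 6, 22, 16, 10, 25]
Pivot position: 6

After partitioning with pivot 25, the array becomes [25, 7, 6, 22, 16, 10, 25]. The pivot is placed at index 6. All elements to the left of the pivot are <= 25, and all elements to the right are > 25.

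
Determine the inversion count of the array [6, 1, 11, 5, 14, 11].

Finding inversions in [6, 1, 11, 5, 14, 11]:

(0, 1): arr[0]=6 > arr[1]=1
(0, 3): arr[0]=6 > arr[3]=5
(2, 3): arr[2]=11 > arr[3]=5
(4, 5): arr[4]=14 > arr[5]=11

Total inversions: 4

The array has 4 inversion(s): (0,1), (0,3), (2,3), (4,5). Each pair (i,j) satisfies i < j and arr[i] > arr[j].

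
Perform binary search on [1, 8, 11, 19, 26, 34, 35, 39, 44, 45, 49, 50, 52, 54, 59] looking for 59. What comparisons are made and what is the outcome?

Binary search for 59 in [1, 8, 11, 19, 26, 34, 35, 39, 44, 45, 49, 50, 52, 54, 59]:

lo=0, hi=14, mid=7, arr[mid]=39 -> 39 < 59, search right half
lo=8, hi=14, mid=11, arr[mid]=50 -> 50 < 59, search right half
lo=12, hi=14, mid=13, arr[mid]=54 -> 54 < 59, search right half
lo=14, hi=14, mid=14, arr[mid]=59 -> Found target at index 14!

Binary search finds 59 at index 14 after 4 comparisons. The search repeatedly halves the search space by comparing with the middle element.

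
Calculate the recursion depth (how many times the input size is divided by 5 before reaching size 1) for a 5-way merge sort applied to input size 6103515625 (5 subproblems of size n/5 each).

For divide and conquer with division factor 5:

Problem sizes at each level:
Level 0: 6103515625
Level 1: 1220703125
Level 2: 244140625
Level 3: 48828125
Level 4: 9765625
Level 5: 1953125
Level 6: 390625
Level 7: 78125
Level 8: 15625
Level 9: 3125
Level 10: 625
Level 11: 125
Level 12: 25
Level 13: 5
Level 14: 1

The root is level 0 and the size-1 base case is level 14 (the tree spans levels 0 through 14, i.e. 15 levels counting the root), so the depth is the number of divisions: log_5(6103515625) = 14

The recursion tree depth is log_5(6103515625) = 14. At each level, the problem size is divided by 5, so it takes 14 divisions to reduce to a base case of size 1. The algorithm makes 5 recursive calls at each level.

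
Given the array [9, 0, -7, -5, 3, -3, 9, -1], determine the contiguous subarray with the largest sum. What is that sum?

Using Kadane's algorithm on [9, 0, -7, -5, 3, -3, 9, -1]:

Scanning through the array:
Position 1 (value 0): max_ending_here = 9, max_so_far = 9
Position 2 (value -7): max_ending_here = 2, max_so_far = 9
Position 3 (value -5): max_ending_here = -3, max_so_far = 9
Position 4 (value 3): max_ending_here = 3, max_so_far = 9
Position 5 (value -3): max_ending_here = 0, max_so_far = 9
Position 6 (value 9): max_ending_here = 9, max_so_far = 9
Position 7 (value -1): max_ending_here = 8, max_so_far = 9

Maximum subarray: [9]
Maximum sum: 9

The maximum subarray is [9] with sum 9. This subarray runs from index 0 to index 0.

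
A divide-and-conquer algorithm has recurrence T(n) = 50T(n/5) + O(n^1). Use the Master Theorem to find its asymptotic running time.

Master Theorem for T(n) = 50T(n/5) + O(n^1):

a = 50, b = 5, c = 1
log_b(a) = log_5(50) = 2.4307

Case 1: c = 1 < log_5(50) = 2.4307
T(n) = O(n^(log_5 50))

For T(n) = 50T(n/5) + O(n^1): log_5(50) = 2.4307. This is Case 1 of the Master Theorem (c < log_b(a), work dominated by leaves), giving O(n^(log_5 50)).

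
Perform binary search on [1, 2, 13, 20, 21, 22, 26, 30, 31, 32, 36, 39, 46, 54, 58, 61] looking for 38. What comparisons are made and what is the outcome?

Binary search for 38 in [1, 2, 13, 20, 21, 22, 26, 30, 31, 32, 36, 39, 46, 54, 58, 61]:

lo=0, hi=15, mid=7, arr[mid]=30 -> 30 < 38, search right half
lo=8, hi=15, mid=11, arr[mid]=39 -> 39 > 38, search left half
lo=8, hi=10, mid=9, arr[mid]=32 -> 32 < 38, search right half
lo=10, hi=10, mid=10, arr[mid]=36 -> 36 < 38, search right half
lo=11 > hi=10, target 38 not found

Binary search determines that 38 is not in the array after 4 comparisons. The search space was exhausted without finding the target.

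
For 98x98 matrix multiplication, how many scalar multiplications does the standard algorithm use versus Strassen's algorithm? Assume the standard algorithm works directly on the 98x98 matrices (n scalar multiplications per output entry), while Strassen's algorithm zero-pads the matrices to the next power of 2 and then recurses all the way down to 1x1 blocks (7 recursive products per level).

Matrix multiplication for 98x98 matrices:

Strassen's algorithm requires power-of-2 dimensions. Pad 98x98 to 128x128 (next power of 2).

Standard algorithm: 98^3 = 941192 multiplications
Strassen's algorithm: 7^(log2(128)) = 7^7 = 823543 multiplications
Savings: 941192 - 823543 = 117649 multiplications

Standard: 941192 multiplications (98^3). Strassen: 823543 multiplications (7^7, after padding to 128x128). Strassen reduces 8 recursive multiplications to 7 at each level.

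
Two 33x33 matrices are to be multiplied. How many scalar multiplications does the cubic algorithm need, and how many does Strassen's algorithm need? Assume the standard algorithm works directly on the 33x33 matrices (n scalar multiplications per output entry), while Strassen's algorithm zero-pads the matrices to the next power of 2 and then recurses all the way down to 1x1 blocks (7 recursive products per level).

Matrix multiplication for 33x33 matrices:

Strassen's algorithm requires power-of-2 dimensions. Pad 33x33 to 64x64 (next power of 2).

Standard algorithm: 33^3 = 35937 multiplications
Strassen's algorithm: 7^(log2(64)) = 7^6 = 117649 multiplications
Difference: 35937 - 117649 = -81712 (Strassen uses MORE here due to padding overhead — for small or just-over-power-of-2 n, padding can outweigh the per-level savings)

Standard: 35937 multiplications (33^3). Strassen: 117649 multiplications (7^6, after padding to 64x64). Strassen reduces 8 recursive multiplications to 7 at each level.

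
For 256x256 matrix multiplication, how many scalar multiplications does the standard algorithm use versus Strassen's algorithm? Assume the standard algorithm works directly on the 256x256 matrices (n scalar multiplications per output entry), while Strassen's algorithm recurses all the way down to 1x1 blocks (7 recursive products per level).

Matrix multiplication for 256x256 matrices:

Standard algorithm: 256^3 = 16777216 multiplications
Strassen's algorithm: 7^(log2(256)) = 7^8 = 5764801 multiplications
Savings: 16777216 - 5764801 = 11012415 multiplications

Standard: 16777216 multiplications (256^3). Strassen: 5764801 multiplications (7^8). Strassen reduces 8 recursive multiplications to 7 at each level.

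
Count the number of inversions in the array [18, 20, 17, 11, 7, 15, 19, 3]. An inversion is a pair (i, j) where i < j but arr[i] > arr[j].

Finding inversions in [18, 20, 17, 11, 7, 15, 19, 3]:

(0, 2): arr[0]=18 > arr[2]=17
(0, 3): arr[0]=18 > arr[3]=11
(0, 4): arr[0]=18 > arr[4]=7
(0, 5): arr[0]=18 > arr[5]=15
(0, 7): arr[0]=18 > arr[7]=3
(1, 2): arr[1]=20 > arr[2]=17
(1, 3): arr[1]=20 > arr[3]=11
(1, 4): arr[1]=20 > arr[4]=7
(1, 5): arr[1]=20 > arr[5]=15
(1, 6): arr[1]=20 > arr[6]=19
(1, 7): arr[1]=20 > arr[7]=3
(2, 3): arr[2]=17 > arr[3]=11
(2, 4): arr[2]=17 > arr[4]=7
(2, 5): arr[2]=17 > arr[5]=15
(2, 7): arr[2]=17 > arr[7]=3
(3, 4): arr[3]=11 > arr[4]=7
(3, 7): arr[3]=11 > arr[7]=3
(4, 7): arr[4]=7 > arr[7]=3
(5, 7): arr[5]=15 > arr[7]=3
(6, 7): arr[6]=19 > arr[7]=3

Total inversions: 20

The array has 20 inversion(s): (0,2), (0,3), (0,4), (0,5), (0,7), (1,2), (1,3), (1,4), (1,5), (1,6), (1,7), (2,3), (2,4), (2,5), (2,7), (3,4), (3,7), (4,7), (5,7), (6,7). Each pair (i,j) satisfies i < j and arr[i] > arr[j].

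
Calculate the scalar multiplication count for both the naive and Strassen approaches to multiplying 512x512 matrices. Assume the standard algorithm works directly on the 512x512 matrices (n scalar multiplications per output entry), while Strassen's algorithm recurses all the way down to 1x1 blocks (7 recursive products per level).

Matrix multiplication for 512x512 matrices:

Standard algorithm: 512^3 = 134217728 multiplications
Strassen's algorithm: 7^(log2(512)) = 7^9 = 40353607 multiplications
Savings: 134217728 - 40353607 = 93864121 multiplications

Standard: 134217728 multiplications (512^3). Strassen: 40353607 multiplications (7^9). Strassen reduces 8 recursive multiplications to 7 at each level.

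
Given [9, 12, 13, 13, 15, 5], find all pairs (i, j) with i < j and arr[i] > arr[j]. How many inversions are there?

Finding inversions in [9, 12, 13, 13, 15, 5]:

(0, 5): arr[0]=9 > arr[5]=5
(1, 5): arr[1]=12 > arr[5]=5
(2, 5): arr[2]=13 > arr[5]=5
(3, 5): arr[3]=13 > arr[5]=5
(4, 5): arr[4]=15 > arr[5]=5

Total inversions: 5

The array has 5 inversion(s): (0,5), (1,5), (2,5), (3,5), (4,5). Each pair (i,j) satisfies i < j and arr[i] > arr[j].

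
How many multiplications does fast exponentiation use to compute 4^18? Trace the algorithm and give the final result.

Computing 4^18 by squaring (build up from 4^1; each line after the first costs one multiplication):

4^1 = 4
4^2 = (4^1)^2 = 4^2 = 16
4^4 = (4^2)^2 = 16^2 = 256
4^8 = (4^4)^2 = 256^2 = 65536
4^9 = 4 * 4^8 = 4 * 65536 = 262144
4^18 = (4^9)^2 = 262144^2 = 68719476736

Result: 68719476736
Multiplications needed: 5 (5 lines after 4^1)

4^18 = 68719476736. Using exponentiation by squaring, this requires 5 multiplications. The key idea: if the exponent is even, square the half-power; if odd, multiply by the base once.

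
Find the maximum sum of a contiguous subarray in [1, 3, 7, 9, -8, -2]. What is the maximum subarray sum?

Using Kadane's algorithm on [1, 3, 7, 9, -8, -2]:

Scanning through the array:
Position 1 (value 3): max_ending_here = 4, max_so_far = 4
Position 2 (value 7): max_ending_here = 11, max_so_far = 11
Position 3 (value 9): max_ending_here = 20, max_so_far = 20
Position 4 (value -8): max_ending_here = 12, max_so_far = 20
Position 5 (value -2): max_ending_here = 10, max_so_far = 20

Maximum subarray: [1, 3, 7, 9]
Maximum sum: 20

The maximum subarray is [1, 3, 7, 9] with sum 20. This subarray runs from index 0 to index 3.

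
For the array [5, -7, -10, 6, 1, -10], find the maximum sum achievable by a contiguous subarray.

Using Kadane's algorithm on [5, -7, -10, 6, 1, -10]:

Scanning through the array:
Position 1 (value -7): max_ending_here = -2, max_so_far = 5
Position 2 (value -10): max_ending_here = -10, max_so_far = 5
Position 3 (value 6): max_ending_here = 6, max_so_far = 6
Position 4 (value 1): max_ending_here = 7, max_so_far = 7
Position 5 (value -10): max_ending_here = -3, max_so_far = 7

Maximum subarray: [6, 1]
Maximum sum: 7

The maximum subarray is [6, 1] with sum 7. This subarray runs from index 3 to index 4.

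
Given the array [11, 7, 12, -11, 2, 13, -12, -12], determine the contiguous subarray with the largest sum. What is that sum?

Using Kadane's algorithm on [11, 7, 12, -11, 2, 13, -12, -12]:

Scanning through the array:
Position 1 (value 7): max_ending_here = 18, max_so_far = 18
Position 2 (value 12): max_ending_here = 30, max_so_far = 30
Position 3 (value -11): max_ending_here = 19, max_so_far = 30
Position 4 (value 2): max_ending_here = 21, max_so_far = 30
Position 5 (value 13): max_ending_here = 34, max_so_far = 34
Position 6 (value -12): max_ending_here = 22, max_so_far = 34
Position 7 (value -12): max_ending_here = 10, max_so_far = 34

Maximum subarray: [11, 7, 12, -11, 2, 13]
Maximum sum: 34

The maximum subarray is [11, 7, 12, -11, 2, 13] with sum 34. This subarray runs from index 0 to index 5.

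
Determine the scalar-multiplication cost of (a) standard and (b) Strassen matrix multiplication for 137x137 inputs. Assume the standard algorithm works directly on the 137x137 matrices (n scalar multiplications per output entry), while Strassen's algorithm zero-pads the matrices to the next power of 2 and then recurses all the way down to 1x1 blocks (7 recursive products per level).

Matrix multiplication for 137x137 matrices:

Strassen's algorithm requires power-of-2 dimensions. Pad 137x137 to 256x256 (next power of 2).

Standard algorithm: 137^3 = 2571353 multiplications
Strassen's algorithm: 7^(log2(256)) = 7^8 = 5764801 multiplications
Difference: 2571353 - 5764801 = -3193448 (Strassen uses MORE here due to padding overhead — for small or just-over-power-of-2 n, padding can outweigh the per-level savings)

Standard: 2571353 multiplications (137^3). Strassen: 5764801 multiplications (7^8, after padding to 256x256). Strassen reduces 8 recursive multiplications to 7 at each level.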